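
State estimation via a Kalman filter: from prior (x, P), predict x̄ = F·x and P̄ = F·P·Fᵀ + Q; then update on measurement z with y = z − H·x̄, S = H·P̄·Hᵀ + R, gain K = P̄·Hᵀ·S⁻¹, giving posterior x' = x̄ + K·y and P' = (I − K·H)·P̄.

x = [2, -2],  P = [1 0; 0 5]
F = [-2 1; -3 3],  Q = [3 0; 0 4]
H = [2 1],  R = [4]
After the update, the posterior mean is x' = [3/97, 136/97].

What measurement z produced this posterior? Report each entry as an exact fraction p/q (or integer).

x̄ = F·x = [-6, -12]
P̄ = F·P·Fᵀ + Q = [12 21; 21 58]
S = H·P̄·Hᵀ + R = [194]
K = P̄·Hᵀ·S⁻¹ = [45/194; 50/97]
x' − x̄ = [585/97, 1300/97] = K·y
y = (KᵀK)⁻¹·Kᵀ·(x' − x̄) = [26]
z = y + H·x̄ = [26] + [-24] = [2]

z = [2]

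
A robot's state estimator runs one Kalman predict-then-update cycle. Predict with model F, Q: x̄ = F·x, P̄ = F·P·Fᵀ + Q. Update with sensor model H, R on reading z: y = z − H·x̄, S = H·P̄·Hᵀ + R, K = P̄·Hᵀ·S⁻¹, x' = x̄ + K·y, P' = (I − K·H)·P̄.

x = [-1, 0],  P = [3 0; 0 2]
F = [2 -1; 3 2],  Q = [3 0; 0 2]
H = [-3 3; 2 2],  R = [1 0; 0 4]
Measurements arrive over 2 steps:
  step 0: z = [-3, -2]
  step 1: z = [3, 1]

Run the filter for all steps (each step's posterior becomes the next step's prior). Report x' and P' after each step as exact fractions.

step 0: x' = [-102/3181, -3267/3181], P' = [4347/15905 3478/15905; 3478/15905 4367/15905]
step 1: x' = [-3520141/16922943, 8352071/11281962], P' = [4328698/16922943 1146446/5640981; 1146446/5640981 489253/1880327]

step 0: x̄ = F·x = [-2, -3]
step 0: P̄ = F·P·Fᵀ + Q = [17 14; 14 37]
step 0: y = z − H·x̄ = [0, 8]
step 0: S = H·P̄·Hᵀ + R = [235 120; 120 332]
step 0: K = P̄·Hᵀ·S⁻¹ = [-2607/15905 1565/6362; 2667/15905 1569/6362]
step 0: x' = x̄ + K·y = [-102/3181, -3267/3181]
step 0: P' = (I − K·H)·P̄ = [4347/15905 3478/15905; 3478/15905 4367/15905]
step 1: x̄ = F·x = [3063/3181, -6840/3181]
step 1: P̄ = F·P·Fᵀ + Q = [55558/15905 20826/15905; 20826/15905 130137/15905]
step 1: y = z − H·x̄ = [39252/3181, 10735/3181]
step 1: S = H·P̄·Hᵀ + R = [1312292/15905 447474/15905; 447474/15905 973008/15905]
step 1: K = P̄·Hᵀ·S⁻¹ = [-889360/5640981 3884018/16922943; 321313/1880327 2614205/11281962]
step 1: x' = x̄ + K·y = [-3520141/16922943, 8352071/11281962]
step 1: P' = (I − K·H)·P̄ = [4328698/16922943 1146446/5640981; 1146446/5640981 489253/1880327]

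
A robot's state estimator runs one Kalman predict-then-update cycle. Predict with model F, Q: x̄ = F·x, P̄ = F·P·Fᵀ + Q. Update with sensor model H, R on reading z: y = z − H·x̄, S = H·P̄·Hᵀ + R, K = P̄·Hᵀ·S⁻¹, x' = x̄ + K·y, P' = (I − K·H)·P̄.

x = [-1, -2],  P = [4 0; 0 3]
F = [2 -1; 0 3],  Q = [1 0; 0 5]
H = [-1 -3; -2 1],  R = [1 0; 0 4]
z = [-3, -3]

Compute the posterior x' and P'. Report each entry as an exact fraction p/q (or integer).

x' = [46221/28559, 12189/28559]
P' = [20763/28559 -5626/28559; -5626/28559 4600/28559]

x̄ = F·x = [0, -6]
P̄ = F·P·Fᵀ + Q = [20 -9; -9 32]
y = z − H·x̄ = [-21, 3]
S = H·P̄·Hᵀ + R = [255 -101; -101 152]
K = P̄·Hᵀ·S⁻¹ = [-3885/28559 -11788/28559; -8174/28559 3963/28559]
x' = x̄ + K·y = [46221/28559, 12189/28559]
P' = (I − K·H)·P̄ = [20763/28559 -5626/28559; -5626/28559 4600/28559]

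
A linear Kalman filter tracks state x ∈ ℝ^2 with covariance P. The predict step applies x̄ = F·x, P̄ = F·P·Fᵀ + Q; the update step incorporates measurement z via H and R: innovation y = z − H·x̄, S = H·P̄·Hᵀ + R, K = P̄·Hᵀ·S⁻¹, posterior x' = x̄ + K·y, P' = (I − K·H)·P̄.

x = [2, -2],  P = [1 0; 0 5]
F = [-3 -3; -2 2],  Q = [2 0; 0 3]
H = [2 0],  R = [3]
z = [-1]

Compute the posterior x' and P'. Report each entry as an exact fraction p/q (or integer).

x' = [-112/227, -1768/227]
P' = [168/227 -72/227; -72/227 3825/227]

x̄ = F·x = [0, -8]
P̄ = F·P·Fᵀ + Q = [56 -24; -24 27]
y = z − H·x̄ = [-1]
S = H·P̄·Hᵀ + R = [227]
K = P̄·Hᵀ·S⁻¹ = [112/227; -48/227]
x' = x̄ + K·y = [-112/227, -1768/227]
P' = (I − K·H)·P̄ = [168/227 -72/227; -72/227 3825/227]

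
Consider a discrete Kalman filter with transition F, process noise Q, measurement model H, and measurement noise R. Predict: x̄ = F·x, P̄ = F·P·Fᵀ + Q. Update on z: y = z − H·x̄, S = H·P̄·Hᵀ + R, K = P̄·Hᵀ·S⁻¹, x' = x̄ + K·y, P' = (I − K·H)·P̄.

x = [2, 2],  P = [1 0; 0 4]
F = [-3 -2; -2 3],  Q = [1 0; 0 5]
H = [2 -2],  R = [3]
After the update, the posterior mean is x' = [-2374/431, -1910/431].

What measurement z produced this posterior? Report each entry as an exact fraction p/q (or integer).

x̄ = F·x = [-10, 2]
P̄ = F·P·Fᵀ + Q = [26 -18; -18 45]
S = H·P̄·Hᵀ + R = [431]
K = P̄·Hᵀ·S⁻¹ = [88/431; -126/431]
x' − x̄ = [1936/431, -2772/431] = K·y
y = (KᵀK)⁻¹·Kᵀ·(x' − x̄) = [22]
z = y + H·x̄ = [22] + [-24] = [-2]

z = [-2]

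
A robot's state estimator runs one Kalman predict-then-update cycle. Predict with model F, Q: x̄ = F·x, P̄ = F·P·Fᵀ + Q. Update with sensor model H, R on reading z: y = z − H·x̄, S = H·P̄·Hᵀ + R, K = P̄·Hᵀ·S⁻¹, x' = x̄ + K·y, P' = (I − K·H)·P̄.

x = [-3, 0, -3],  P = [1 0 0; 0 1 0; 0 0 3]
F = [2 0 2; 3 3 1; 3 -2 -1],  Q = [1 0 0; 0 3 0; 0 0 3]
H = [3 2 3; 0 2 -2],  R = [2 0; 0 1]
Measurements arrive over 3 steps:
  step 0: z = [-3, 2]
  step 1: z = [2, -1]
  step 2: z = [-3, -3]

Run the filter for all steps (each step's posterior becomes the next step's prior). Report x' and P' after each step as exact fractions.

step 0: x' = [-130623/95002, 36162/47501, -20741/95002], P' = [510293/95002 -149322/47501 -303411/95002; -149322/47501 95376/47501 89718/47501; -303411/95002 89718/47501 191729/95002]
step 1: x' = [-3308478951/2292863027, 2065970901/2292863027, 3350632305/2292863027], P' = [5086271153/4585726054 -1437378088/2292863027 -2971711255/4585726054; -1437378088/2292863027 1189154287/2292863027 884517110/2292863027; -2971711255/4585726054 884517110/2292863027 2284833101/4585726054]
step 2: x' = [30866503607565/49432788380714, -44630223292872/24716394190357, -19884277898769/49432788380714], P' = [54744463460851/49432788380714 -15457370717945/24716394190357 -31942448749321/49432788380714; -15457370717945/24716394190357 12787733626096/24716394190357 9497373368299/24716394190357; -31942448749321/49432788380714 9497373368299/24716394190357 24534049148039/49432788380714]

step 0: x̄ = F·x = [-12, -12, -6]
step 0: P̄ = F·P·Fᵀ + Q = [17 12 0; 12 24 0; 0 0 19]
step 0: y = z − H·x̄ = [75, 14]
step 0: S = H·P̄·Hᵀ + R = [566 54; 54 173]
step 0: K = P̄·Hᵀ·S⁻¹ = [11679/95002 4767/47501; 5970/47501 11316/47501; 11913/95002 -12293/47501]
step 0: x' = x̄ + K·y = [-130623/95002, 36162/47501, -20741/95002]
step 0: P' = (I − K·H)·P̄ = [510293/95002 -149322/47501 -303411/95002; -149322/47501 95376/47501 89718/47501; -303411/95002 89718/47501 191729/95002]
step 1: x̄ = F·x = [-151364/47501, -97819/47501, -257888/47501]
step 1: P̄ = F·P·Fᵀ + Q = [237901/47501 151340/47501 970744/47501; 151340/47501 333349/47501 731642/47501; 970744/47501 731642/47501 5977159/47501]
step 1: y = z − H·x̄ = [1518396/47501, -367639/47501]
step 1: S = H·P̄·Hᵀ + R = [85433114/47501 -37982698/47501; -37982698/47501 19436397/47501]
step 1: K = P̄·Hᵀ·S⁻¹ = [297083671/4585726054 7458083/176374079; 359862820/2292863027 46867258/176374079; 738716989/4585726054 -39676837/176374079]
step 1: x' = x̄ + K·y = [-3308478951/2292863027, 2065970901/2292863027, 3350632305/2292863027]
step 1: P' = (I − K·H)·P̄ = [5086271153/4585726054 -1437378088/2292863027 -2971711255/4585726054; -1437378088/2292863027 1189154287/2292863027 884517110/2292863027; -2971711255/4585726054 884517110/2292863027 2284833101/4585726054]
step 2: x̄ = F·x = [84306708/2292863027, -376891845/2292863027, -17408010960/2292863027]
step 2: P̄ = F·P·Fᵀ + Q = [5148226515/2292863027 2339635672/2292863027 9242001760/2292863027; 2339635672/2292863027 12130777714/2292863027 5876158102/2292863027; 9242001760/2292863027 5876158102/2292863027 65367582229/2292863027]
step 2: y = z − H·x̄ = [45846307365/2292863027, -40940827311/2292863027]
step 2: S = H·P̄·Hᵀ + R = [952696672574/2292863027 -373344262842/2292863027; -373344262842/2292863027 265277037983/2292863027]
step 2: K = P̄·Hᵀ·S⁻¹ = [3288280631405/49432788380714 1027707313431/24716394190357; 3847737601627/24716394190357 6580720515594/24716394190357; 7882147334675/49432788380714 -5539302411441/24716394190357]
step 2: x' = x̄ + K·y = [30866503607565/49432788380714, -44630223292872/24716394190357, -19884277898769/49432788380714]
step 2: P' = (I − K·H)·P̄ = [54744463460851/49432788380714 -15457370717945/24716394190357 -31942448749321/49432788380714; -15457370717945/24716394190357 12787733626096/24716394190357 9497373368299/24716394190357; -31942448749321/49432788380714 9497373368299/24716394190357 24534049148039/49432788380714]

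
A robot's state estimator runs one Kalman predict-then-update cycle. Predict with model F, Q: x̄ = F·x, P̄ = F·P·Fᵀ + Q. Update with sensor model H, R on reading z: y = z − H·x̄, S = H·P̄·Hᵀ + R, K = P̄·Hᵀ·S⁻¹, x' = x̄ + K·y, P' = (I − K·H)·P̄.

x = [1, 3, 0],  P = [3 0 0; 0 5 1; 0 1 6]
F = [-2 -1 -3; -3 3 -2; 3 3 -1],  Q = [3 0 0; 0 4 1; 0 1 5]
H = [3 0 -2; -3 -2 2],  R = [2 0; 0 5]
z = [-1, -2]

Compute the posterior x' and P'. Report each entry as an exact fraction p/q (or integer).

x̄ = F·x = [-5, 6, 12]
P̄ = F·P·Fᵀ + Q = [80 32 -23; 32 88 22; -23 22 77]
y = z − H·x̄ = [38, -29]
S = H·P̄·Hᵀ + R = [1306 -1408; -1408 1869]
K = P̄·Hᵀ·S⁻¹ = [20867/229225 -27206/229225; -111918/229225 -112276/229225; -32951/91690 -8021/45845]
x' = x̄ + K·y = [87159/45845, 75694/45845, 31336/9169]
P' = (I − K·H)·P̄ = [2847938/229225 47148/229225 850208/45845; 47148/229225 392608/229225 36528/45845; 850208/45845 36528/45845 516715/18338]

x' = [87159/45845, 75694/45845, 31336/9169]
P' = [2847938/229225 47148/229225 850208/45845; 47148/229225 392608/229225 36528/45845; 850208/45845 36528/45845 516715/18338]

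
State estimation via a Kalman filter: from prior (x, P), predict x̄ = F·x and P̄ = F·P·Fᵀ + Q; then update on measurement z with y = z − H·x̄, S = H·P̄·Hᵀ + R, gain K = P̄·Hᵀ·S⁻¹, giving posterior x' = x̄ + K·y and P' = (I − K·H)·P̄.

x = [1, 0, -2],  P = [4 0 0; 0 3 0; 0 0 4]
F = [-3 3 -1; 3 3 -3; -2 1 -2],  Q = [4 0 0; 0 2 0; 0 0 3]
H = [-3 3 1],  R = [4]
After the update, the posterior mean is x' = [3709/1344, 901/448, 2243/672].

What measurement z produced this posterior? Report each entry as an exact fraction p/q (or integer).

x̄ = F·x = [-1, 9, 2]
P̄ = F·P·Fᵀ + Q = [71 3 41; 3 101 9; 41 9 38]
S = H·P̄·Hᵀ + R = [1344]
K = P̄·Hᵀ·S⁻¹ = [-163/1344; 101/448; -29/672]
x' − x̄ = [5053/1344, -3131/448, 899/672] = K·y
y = (KᵀK)⁻¹·Kᵀ·(x' − x̄) = [-31]
z = y + H·x̄ = [-31] + [32] = [1]

z = [1]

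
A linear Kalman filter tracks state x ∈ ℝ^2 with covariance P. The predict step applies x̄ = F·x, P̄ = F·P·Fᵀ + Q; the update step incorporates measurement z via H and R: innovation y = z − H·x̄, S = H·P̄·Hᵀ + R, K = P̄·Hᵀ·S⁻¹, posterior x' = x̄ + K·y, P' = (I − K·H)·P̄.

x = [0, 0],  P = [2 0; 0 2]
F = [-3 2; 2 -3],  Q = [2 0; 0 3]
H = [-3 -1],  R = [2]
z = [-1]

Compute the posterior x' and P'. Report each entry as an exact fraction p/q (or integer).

x̄ = F·x = [0, 0]
P̄ = F·P·Fᵀ + Q = [28 -24; -24 29]
y = z − H·x̄ = [-1]
S = H·P̄·Hᵀ + R = [139]
K = P̄·Hᵀ·S⁻¹ = [-60/139; 43/139]
x' = x̄ + K·y = [60/139, -43/139]
P' = (I − K·H)·P̄ = [292/139 -756/139; -756/139 2182/139]

x' = [60/139, -43/139]
P' = [292/139 -756/139; -756/139 2182/139]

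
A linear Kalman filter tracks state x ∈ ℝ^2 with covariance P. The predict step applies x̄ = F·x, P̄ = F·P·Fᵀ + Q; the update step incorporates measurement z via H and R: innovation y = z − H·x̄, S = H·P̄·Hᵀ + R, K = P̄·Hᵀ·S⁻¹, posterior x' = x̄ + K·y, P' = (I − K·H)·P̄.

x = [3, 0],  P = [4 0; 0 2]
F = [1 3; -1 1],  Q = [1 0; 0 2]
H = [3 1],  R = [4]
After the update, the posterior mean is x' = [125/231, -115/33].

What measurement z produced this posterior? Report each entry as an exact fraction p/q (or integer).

x̄ = F·x = [3, -3]
P̄ = F·P·Fᵀ + Q = [23 2; 2 8]
S = H·P̄·Hᵀ + R = [231]
K = P̄·Hᵀ·S⁻¹ = [71/231; 2/33]
x' − x̄ = [-568/231, -16/33] = K·y
y = (KᵀK)⁻¹·Kᵀ·(x' − x̄) = [-8]
z = y + H·x̄ = [-8] + [6] = [-2]

z = [-2]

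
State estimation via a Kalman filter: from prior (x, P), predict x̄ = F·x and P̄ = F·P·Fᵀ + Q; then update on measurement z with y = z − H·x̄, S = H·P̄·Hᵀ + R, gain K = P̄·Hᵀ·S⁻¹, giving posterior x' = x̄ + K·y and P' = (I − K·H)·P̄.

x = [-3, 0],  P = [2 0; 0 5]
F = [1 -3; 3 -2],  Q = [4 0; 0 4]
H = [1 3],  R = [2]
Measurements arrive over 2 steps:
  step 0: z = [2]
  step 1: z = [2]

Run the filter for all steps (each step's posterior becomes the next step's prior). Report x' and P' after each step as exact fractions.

step 0: x' = [3147/647, -639/647], P' = [7716/647 -2466/647; -2466/647 930/647]
step 1: x' = [-105913/164748, 197507/219664], P' = [178664/41187 -36911/27458; -36911/27458 69875/109832]

step 0: x̄ = F·x = [-3, -9]
step 0: P̄ = F·P·Fᵀ + Q = [51 36; 36 42]
step 0: y = z − H·x̄ = [32]
step 0: S = H·P̄·Hᵀ + R = [647]
step 0: K = P̄·Hᵀ·S⁻¹ = [159/647; 162/647]
step 0: x' = x̄ + K·y = [3147/647, -639/647]
step 0: P' = (I − K·H)·P̄ = [7716/647 -2466/647; -2466/647 930/647]
step 1: x̄ = F·x = [5064/647, 10719/647]
step 1: P̄ = F·P·Fᵀ + Q = [33470/647 55854/647; 55854/647 105344/647]
step 1: y = z − H·x̄ = [-35927/647]
step 1: S = H·P̄·Hᵀ + R = [1317984/647]
step 1: K = P̄·Hᵀ·S⁻¹ = [25129/164748; 61981/219664]
step 1: x' = x̄ + K·y = [-105913/164748, 197507/219664]
step 1: P' = (I − K·H)·P̄ = [178664/41187 -36911/27458; -36911/27458 69875/109832]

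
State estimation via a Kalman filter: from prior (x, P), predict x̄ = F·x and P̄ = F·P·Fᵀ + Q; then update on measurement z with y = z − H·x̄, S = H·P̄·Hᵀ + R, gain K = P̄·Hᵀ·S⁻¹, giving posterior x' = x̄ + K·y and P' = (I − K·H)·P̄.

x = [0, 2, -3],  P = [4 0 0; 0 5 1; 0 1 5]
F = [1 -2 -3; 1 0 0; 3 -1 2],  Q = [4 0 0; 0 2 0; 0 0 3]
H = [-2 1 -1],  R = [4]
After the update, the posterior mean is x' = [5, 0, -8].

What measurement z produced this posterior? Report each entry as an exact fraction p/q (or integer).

x̄ = F·x = [5, 0, -8]
P̄ = F·P·Fᵀ + Q = [85 4 -9; 4 6 12; -9 12 60]
S = H·P̄·Hᵀ + R = [334]
K = P̄·Hᵀ·S⁻¹ = [-157/334; -7/167; -15/167]
x' − x̄ = [0, 0, 0] = K·y
y = (KᵀK)⁻¹·Kᵀ·(x' − x̄) = [0]
z = y + H·x̄ = [0] + [-2] = [-2]

z = [-2]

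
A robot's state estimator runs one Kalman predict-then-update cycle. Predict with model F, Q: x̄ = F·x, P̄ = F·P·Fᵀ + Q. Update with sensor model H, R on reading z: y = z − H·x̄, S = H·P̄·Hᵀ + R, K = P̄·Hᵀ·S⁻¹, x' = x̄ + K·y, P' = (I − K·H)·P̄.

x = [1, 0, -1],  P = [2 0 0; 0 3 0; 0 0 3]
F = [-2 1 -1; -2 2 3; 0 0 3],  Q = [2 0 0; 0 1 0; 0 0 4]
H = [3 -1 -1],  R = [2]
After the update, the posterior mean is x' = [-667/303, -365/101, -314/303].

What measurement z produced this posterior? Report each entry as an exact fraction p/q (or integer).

x̄ = F·x = [-1, -5, -3]
P̄ = F·P·Fᵀ + Q = [16 5 -9; 5 48 27; -9 27 31]
S = H·P̄·Hᵀ + R = [303]
K = P̄·Hᵀ·S⁻¹ = [52/303; -20/101; -85/303]
x' − x̄ = [-364/303, 140/101, 595/303] = K·y
y = (KᵀK)⁻¹·Kᵀ·(x' − x̄) = [-7]
z = y + H·x̄ = [-7] + [5] = [-2]

z = [-2]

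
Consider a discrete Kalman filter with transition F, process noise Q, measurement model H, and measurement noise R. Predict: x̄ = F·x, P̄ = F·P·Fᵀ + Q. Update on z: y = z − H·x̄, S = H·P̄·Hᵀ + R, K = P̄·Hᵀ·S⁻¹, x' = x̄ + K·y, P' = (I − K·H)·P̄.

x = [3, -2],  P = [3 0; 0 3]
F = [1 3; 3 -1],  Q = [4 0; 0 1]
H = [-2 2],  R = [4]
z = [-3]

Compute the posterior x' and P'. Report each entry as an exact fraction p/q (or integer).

x̄ = F·x = [-3, 11]
P̄ = F·P·Fᵀ + Q = [34 0; 0 31]
y = z − H·x̄ = [-31]
S = H·P̄·Hᵀ + R = [264]
K = P̄·Hᵀ·S⁻¹ = [-17/66; 31/132]
x' = x̄ + K·y = [329/66, 491/132]
P' = (I − K·H)·P̄ = [544/33 527/33; 527/33 1085/66]

x' = [329/66, 491/132]
P' = [544/33 527/33; 527/33 1085/66]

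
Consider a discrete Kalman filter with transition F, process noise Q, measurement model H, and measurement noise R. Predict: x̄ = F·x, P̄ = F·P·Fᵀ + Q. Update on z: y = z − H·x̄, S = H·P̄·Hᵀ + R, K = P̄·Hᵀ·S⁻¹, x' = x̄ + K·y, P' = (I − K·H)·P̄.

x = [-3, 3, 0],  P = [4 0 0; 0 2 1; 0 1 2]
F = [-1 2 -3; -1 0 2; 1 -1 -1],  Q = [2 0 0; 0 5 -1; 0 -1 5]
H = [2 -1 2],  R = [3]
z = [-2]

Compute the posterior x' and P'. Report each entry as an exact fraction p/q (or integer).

x' = [849/106, 871/212, -1467/212]
P' = [619/53 563/106 -925/106; 563/106 1395/212 -499/212; -925/106 -499/212 1659/212]

x̄ = F·x = [9, 3, -6]
P̄ = F·P·Fᵀ + Q = [20 -4 -1; -4 17 -11; -1 -11 15]
y = z − H·x̄ = [-5]
S = H·P̄·Hᵀ + R = [212]
K = P̄·Hᵀ·S⁻¹ = [21/106; -47/212; 39/212]
x' = x̄ + K·y = [849/106, 871/212, -1467/212]
P' = (I − K·H)·P̄ = [619/53 563/106 -925/106; 563/106 1395/212 -499/212; -925/106 -499/212 1659/212]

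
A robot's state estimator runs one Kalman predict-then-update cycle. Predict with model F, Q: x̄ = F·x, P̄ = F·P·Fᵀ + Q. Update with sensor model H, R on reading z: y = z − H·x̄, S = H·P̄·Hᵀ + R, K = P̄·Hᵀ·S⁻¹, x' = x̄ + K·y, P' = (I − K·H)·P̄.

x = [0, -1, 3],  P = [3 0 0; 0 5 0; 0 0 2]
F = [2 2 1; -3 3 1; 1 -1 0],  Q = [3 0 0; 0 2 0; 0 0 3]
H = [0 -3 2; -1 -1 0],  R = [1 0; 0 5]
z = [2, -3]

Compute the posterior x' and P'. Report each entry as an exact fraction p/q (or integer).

x' = [56670/21103, 1554/21103, 23271/21103]
P' = [214005/42206 -18085/21103 -24796/21103; -18085/21103 21970/21103 30216/21103; -24796/21103 30216/21103 46473/21103]

x̄ = F·x = [1, 0, 1]
P̄ = F·P·Fᵀ + Q = [37 14 -4; 14 76 -24; -4 -24 11]
y = z − H·x̄ = [0, -2]
S = H·P̄·Hᵀ + R = [1017 326; 326 146]
K = P̄·Hᵀ·S⁻¹ = [4663/21103 -35567/42206; -5478/21103 -777/21103; 2298/21103 -1084/21103]
x' = x̄ + K·y = [56670/21103, 1554/21103, 23271/21103]
P' = (I − K·H)·P̄ = [214005/42206 -18085/21103 -24796/21103; -18085/21103 21970/21103 30216/21103; -24796/21103 30216/21103 46473/21103]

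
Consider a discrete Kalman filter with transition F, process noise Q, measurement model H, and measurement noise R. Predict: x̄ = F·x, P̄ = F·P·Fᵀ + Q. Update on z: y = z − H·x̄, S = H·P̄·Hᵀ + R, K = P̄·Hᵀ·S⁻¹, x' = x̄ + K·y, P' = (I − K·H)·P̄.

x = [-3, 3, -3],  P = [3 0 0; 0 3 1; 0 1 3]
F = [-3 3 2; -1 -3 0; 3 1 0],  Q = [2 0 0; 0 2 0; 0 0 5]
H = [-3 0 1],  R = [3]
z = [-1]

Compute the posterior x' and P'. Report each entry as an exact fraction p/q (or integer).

x̄ = F·x = [12, -6, -6]
P̄ = F·P·Fᵀ + Q = [80 -24 -16; -24 32 -18; -16 -18 35]
y = z − H·x̄ = [41]
S = H·P̄·Hᵀ + R = [854]
K = P̄·Hᵀ·S⁻¹ = [-128/427; 27/427; 83/854]
x' = x̄ + K·y = [-124/427, -1455/427, -1721/854]
P' = (I − K·H)·P̄ = [1392/427 -3336/427 3792/427; -3336/427 12206/427 -9927/427; 3792/427 -9927/427 23001/854]

x' = [-124/427, -1455/427, -1721/854]
P' = [1392/427 -3336/427 3792/427; -3336/427 12206/427 -9927/427; 3792/427 -9927/427 23001/854]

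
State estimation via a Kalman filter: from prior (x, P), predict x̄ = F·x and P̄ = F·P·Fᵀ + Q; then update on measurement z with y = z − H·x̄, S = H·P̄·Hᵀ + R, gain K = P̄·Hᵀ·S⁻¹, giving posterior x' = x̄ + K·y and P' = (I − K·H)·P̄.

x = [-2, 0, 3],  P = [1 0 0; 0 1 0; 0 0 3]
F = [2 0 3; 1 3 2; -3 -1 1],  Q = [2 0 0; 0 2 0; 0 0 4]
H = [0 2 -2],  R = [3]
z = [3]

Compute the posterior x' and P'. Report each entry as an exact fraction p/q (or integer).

x' = [1277/167, 1292/167, 1061/167]
P' = [4355/167 1708/167 1657/167; 1708/167 1704/167 1632/167; 1657/167 1632/167 1683/167]

x̄ = F·x = [5, 4, 9]
P̄ = F·P·Fᵀ + Q = [33 20 3; 20 24 0; 3 0 17]
y = z − H·x̄ = [13]
S = H·P̄·Hᵀ + R = [167]
K = P̄·Hᵀ·S⁻¹ = [34/167; 48/167; -34/167]
x' = x̄ + K·y = [1277/167, 1292/167, 1061/167]
P' = (I − K·H)·P̄ = [4355/167 1708/167 1657/167; 1708/167 1704/167 1632/167; 1657/167 1632/167 1683/167]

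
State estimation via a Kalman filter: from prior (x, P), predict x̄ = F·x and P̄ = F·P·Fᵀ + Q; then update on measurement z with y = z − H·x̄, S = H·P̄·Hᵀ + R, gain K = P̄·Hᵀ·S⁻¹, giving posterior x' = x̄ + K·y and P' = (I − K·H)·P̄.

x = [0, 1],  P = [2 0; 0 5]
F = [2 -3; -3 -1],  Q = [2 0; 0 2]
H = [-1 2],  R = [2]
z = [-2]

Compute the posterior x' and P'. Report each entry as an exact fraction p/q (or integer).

x' = [-288/145, -286/145]
P' = [5574/145 2738/145; 2738/145 1416/145]

x̄ = F·x = [-3, -1]
P̄ = F·P·Fᵀ + Q = [55 3; 3 25]
y = z − H·x̄ = [-3]
S = H·P̄·Hᵀ + R = [145]
K = P̄·Hᵀ·S⁻¹ = [-49/145; 47/145]
x' = x̄ + K·y = [-288/145, -286/145]
P' = (I − K·H)·P̄ = [5574/145 2738/145; 2738/145 1416/145]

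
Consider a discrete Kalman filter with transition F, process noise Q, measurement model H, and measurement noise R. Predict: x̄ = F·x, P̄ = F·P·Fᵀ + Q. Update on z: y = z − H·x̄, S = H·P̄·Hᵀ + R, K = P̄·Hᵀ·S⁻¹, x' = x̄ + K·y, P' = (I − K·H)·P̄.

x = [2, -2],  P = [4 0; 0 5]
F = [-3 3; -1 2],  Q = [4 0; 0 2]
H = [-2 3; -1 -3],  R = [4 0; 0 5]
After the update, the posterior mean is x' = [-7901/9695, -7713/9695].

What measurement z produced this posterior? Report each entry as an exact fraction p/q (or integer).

x̄ = F·x = [-12, -6]
P̄ = F·P·Fᵀ + Q = [85 42; 42 26]
S = H·P̄·Hᵀ + R = [74 62; 62 576]
K = P̄·Hᵀ·S⁻¹ = [-6131/19390 -6443/19390; 996/9695 -2127/9695]
x' − x̄ = [108439/9695, 50457/9695] = K·y
y = (KᵀK)⁻¹·Kᵀ·(x' − x̄) = [-7, -27]
z = y + H·x̄ = [-7, -27] + [6, 30] = [-1, 3]

z = [-1, 3]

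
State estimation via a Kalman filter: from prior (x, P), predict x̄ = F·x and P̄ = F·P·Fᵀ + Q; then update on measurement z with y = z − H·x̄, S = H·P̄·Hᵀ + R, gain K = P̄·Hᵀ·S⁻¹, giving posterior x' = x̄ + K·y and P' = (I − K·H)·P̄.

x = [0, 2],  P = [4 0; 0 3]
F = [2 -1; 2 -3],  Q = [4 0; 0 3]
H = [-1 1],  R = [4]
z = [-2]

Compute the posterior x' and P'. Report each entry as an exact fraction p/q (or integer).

x' = [-42/23, -96/23]
P' = [525/23 533/23; 533/23 617/23]

x̄ = F·x = [-2, -6]
P̄ = F·P·Fᵀ + Q = [23 25; 25 46]
y = z − H·x̄ = [2]
S = H·P̄·Hᵀ + R = [23]
K = P̄·Hᵀ·S⁻¹ = [2/23; 21/23]
x' = x̄ + K·y = [-42/23, -96/23]
P' = (I − K·H)·P̄ = [525/23 533/23; 533/23 617/23]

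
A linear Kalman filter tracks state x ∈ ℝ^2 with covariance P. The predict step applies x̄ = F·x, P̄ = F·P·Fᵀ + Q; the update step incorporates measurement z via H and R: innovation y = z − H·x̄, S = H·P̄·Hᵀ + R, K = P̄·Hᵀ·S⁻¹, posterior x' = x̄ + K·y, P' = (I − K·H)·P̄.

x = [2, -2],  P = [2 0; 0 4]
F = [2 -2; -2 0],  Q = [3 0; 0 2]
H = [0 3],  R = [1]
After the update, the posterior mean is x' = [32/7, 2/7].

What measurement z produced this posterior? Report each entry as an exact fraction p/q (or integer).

z = [1]

x̄ = F·x = [8, -4]
P̄ = F·P·Fᵀ + Q = [27 -8; -8 10]
S = H·P̄·Hᵀ + R = [91]
K = P̄·Hᵀ·S⁻¹ = [-24/91; 30/91]
x' − x̄ = [-24/7, 30/7] = K·y
y = (KᵀK)⁻¹·Kᵀ·(x' − x̄) = [13]
z = y + H·x̄ = [13] + [-12] = [1]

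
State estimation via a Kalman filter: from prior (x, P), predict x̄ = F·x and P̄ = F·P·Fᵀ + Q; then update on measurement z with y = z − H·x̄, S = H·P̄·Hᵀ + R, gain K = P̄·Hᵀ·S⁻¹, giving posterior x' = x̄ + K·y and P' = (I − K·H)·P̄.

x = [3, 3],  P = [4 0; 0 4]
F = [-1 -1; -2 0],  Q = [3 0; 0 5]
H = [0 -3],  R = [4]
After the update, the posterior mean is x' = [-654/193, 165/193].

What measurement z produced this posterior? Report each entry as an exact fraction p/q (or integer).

x̄ = F·x = [-6, -6]
P̄ = F·P·Fᵀ + Q = [11 8; 8 21]
S = H·P̄·Hᵀ + R = [193]
K = P̄·Hᵀ·S⁻¹ = [-24/193; -63/193]
x' − x̄ = [504/193, 1323/193] = K·y
y = (KᵀK)⁻¹·Kᵀ·(x' − x̄) = [-21]
z = y + H·x̄ = [-21] + [18] = [-3]

z = [-3]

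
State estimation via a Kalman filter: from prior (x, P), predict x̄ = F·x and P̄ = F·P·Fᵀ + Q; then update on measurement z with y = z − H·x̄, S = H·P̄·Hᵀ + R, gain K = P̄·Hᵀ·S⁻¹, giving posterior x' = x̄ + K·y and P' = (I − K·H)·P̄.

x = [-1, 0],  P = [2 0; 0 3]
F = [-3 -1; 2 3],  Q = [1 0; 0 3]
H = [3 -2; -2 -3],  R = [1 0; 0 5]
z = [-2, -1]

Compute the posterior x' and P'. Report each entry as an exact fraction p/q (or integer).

x̄ = F·x = [3, -2]
P̄ = F·P·Fᵀ + Q = [22 -21; -21 38]
y = z − H·x̄ = [-15, -1]
S = H·P̄·Hᵀ + R = [603 201; 201 183]
K = P̄·Hᵀ·S⁻¹ = [5315/23316 -17/116; -3655/23316 -77/348]
x' = x̄ + K·y = [-530/1943, 3338/5829]
P' = (I − K·H)·P̄ = [1285/7772 3125/23316; 3125/23316 6515/23316]

x' = [-530/1943, 3338/5829]
P' = [1285/7772 3125/23316; 3125/23316 6515/23316]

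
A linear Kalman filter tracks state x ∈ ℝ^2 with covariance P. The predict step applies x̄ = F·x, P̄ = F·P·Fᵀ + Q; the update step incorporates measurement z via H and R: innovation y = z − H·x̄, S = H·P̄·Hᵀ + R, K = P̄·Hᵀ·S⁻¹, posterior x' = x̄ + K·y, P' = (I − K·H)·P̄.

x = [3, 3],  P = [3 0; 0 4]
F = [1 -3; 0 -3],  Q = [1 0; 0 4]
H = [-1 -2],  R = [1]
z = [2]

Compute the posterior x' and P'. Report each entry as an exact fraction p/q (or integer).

x' = [394/345, -553/345]
P' = [1256/345 -572/345; -572/345 344/345]

x̄ = F·x = [-6, -9]
P̄ = F·P·Fᵀ + Q = [40 36; 36 40]
y = z − H·x̄ = [-22]
S = H·P̄·Hᵀ + R = [345]
K = P̄·Hᵀ·S⁻¹ = [-112/345; -116/345]
x' = x̄ + K·y = [394/345, -553/345]
P' = (I − K·H)·P̄ = [1256/345 -572/345; -572/345 344/345]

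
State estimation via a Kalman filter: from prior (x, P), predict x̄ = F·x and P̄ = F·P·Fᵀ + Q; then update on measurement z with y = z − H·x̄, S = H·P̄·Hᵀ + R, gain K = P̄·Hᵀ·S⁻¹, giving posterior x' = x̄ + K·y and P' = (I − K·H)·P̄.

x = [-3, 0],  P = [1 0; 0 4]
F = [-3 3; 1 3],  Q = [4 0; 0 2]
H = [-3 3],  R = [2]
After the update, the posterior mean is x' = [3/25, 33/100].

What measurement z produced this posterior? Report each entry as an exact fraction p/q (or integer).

x̄ = F·x = [9, -3]
P̄ = F·P·Fᵀ + Q = [49 33; 33 39]
S = H·P̄·Hᵀ + R = [200]
K = P̄·Hᵀ·S⁻¹ = [-6/25; 9/100]
x' − x̄ = [-222/25, 333/100] = K·y
y = (KᵀK)⁻¹·Kᵀ·(x' − x̄) = [37]
z = y + H·x̄ = [37] + [-36] = [1]

z = [1]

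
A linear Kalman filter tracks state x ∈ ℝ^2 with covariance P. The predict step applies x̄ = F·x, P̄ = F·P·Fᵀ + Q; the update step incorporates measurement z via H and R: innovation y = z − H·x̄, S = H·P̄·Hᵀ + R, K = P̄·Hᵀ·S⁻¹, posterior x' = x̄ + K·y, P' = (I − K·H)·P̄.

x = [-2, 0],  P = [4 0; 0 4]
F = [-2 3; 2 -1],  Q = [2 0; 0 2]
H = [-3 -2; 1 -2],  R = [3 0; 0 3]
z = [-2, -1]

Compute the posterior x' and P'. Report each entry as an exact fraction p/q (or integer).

x̄ = F·x = [4, -4]
P̄ = F·P·Fᵀ + Q = [54 -28; -28 22]
y = z − H·x̄ = [2, -13]
S = H·P̄·Hᵀ + R = [241 -186; -186 257]
K = P̄·Hᵀ·S⁻¹ = [-6782/27341 6794/27341; -3112/27341 -9912/27341]
x' = x̄ + K·y = [7478/27341, 13268/27341]
P' = (I − K·H)·P̄ = [10182/27341 -5100/27341; -5100/27341 12318/27341]

x' = [7478/27341, 13268/27341]
P' = [10182/27341 -5100/27341; -5100/27341 12318/27341]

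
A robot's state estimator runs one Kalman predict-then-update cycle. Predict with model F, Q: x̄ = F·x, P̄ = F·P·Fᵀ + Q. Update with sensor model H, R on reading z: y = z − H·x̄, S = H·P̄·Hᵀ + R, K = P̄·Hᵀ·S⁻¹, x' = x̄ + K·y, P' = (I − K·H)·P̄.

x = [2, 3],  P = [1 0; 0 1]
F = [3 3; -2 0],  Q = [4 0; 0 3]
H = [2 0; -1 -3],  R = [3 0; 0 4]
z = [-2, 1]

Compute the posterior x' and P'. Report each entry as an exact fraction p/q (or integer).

x' = [-2263/4759, -688/4759]
P' = [3450/4759 -1134/4759; -1134/4759 2326/4759]

x̄ = F·x = [15, -4]
P̄ = F·P·Fᵀ + Q = [22 -6; -6 7]
y = z − H·x̄ = [-32, 4]
S = H·P̄·Hᵀ + R = [91 -8; -8 53]
K = P̄·Hᵀ·S⁻¹ = [2300/4759 -12/4759; -756/4759 -1461/4759]
x' = x̄ + K·y = [-2263/4759, -688/4759]
P' = (I − K·H)·P̄ = [3450/4759 -1134/4759; -1134/4759 2326/4759]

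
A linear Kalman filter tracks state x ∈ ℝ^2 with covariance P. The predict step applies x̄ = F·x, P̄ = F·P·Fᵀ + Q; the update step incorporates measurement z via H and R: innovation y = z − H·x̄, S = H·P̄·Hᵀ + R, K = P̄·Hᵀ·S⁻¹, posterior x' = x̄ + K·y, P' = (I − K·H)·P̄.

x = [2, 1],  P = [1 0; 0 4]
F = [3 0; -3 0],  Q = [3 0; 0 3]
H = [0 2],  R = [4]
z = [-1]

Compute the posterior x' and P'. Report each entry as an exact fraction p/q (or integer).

x̄ = F·x = [6, -6]
P̄ = F·P·Fᵀ + Q = [12 -9; -9 12]
y = z − H·x̄ = [11]
S = H·P̄·Hᵀ + R = [52]
K = P̄·Hᵀ·S⁻¹ = [-9/26; 6/13]
x' = x̄ + K·y = [57/26, -12/13]
P' = (I − K·H)·P̄ = [75/13 -9/13; -9/13 12/13]

x' = [57/26, -12/13]
P' = [75/13 -9/13; -9/13 12/13]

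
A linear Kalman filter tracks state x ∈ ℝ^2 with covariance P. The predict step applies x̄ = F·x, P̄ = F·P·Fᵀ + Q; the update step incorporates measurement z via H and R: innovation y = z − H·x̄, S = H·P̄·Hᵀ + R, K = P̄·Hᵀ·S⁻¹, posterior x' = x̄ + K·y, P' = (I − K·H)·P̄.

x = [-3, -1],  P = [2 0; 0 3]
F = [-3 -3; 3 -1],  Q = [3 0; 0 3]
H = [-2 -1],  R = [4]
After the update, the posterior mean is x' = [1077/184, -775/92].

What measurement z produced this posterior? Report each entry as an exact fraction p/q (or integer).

x̄ = F·x = [12, -8]
P̄ = F·P·Fᵀ + Q = [48 -9; -9 24]
S = H·P̄·Hᵀ + R = [184]
K = P̄·Hᵀ·S⁻¹ = [-87/184; -3/92]
x' − x̄ = [-1131/184, -39/92] = K·y
y = (KᵀK)⁻¹·Kᵀ·(x' − x̄) = [13]
z = y + H·x̄ = [13] + [-16] = [-3]

z = [-3]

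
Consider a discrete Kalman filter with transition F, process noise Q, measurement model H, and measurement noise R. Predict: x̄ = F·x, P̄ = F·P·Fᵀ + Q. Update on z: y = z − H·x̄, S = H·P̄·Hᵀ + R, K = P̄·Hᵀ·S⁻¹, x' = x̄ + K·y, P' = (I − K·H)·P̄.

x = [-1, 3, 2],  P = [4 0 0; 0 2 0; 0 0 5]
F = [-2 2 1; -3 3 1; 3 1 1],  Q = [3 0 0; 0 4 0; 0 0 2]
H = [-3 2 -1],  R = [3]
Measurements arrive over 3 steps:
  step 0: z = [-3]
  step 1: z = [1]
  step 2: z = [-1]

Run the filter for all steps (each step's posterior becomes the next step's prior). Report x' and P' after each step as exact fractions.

step 0: x̄ = F·x = [10, 14, 2]
step 0: P̄ = F·P·Fᵀ + Q = [32 41 -15; 41 63 -25; -15 -25 45]
step 0: y = z − H·x̄ = [1]
step 0: S = H·P̄·Hᵀ + R = [106]
step 0: K = P̄·Hᵀ·S⁻¹ = [1/106; 14/53; -25/53]
step 0: x' = x̄ + K·y = [1061/106, 756/53, 81/53]
step 0: P' = (I − K·H)·P̄ = [3391/106 2159/53 -770/53; 2159/53 2947/53 -625/53; -770/53 -625/53 1135/53]
step 1: x̄ = F·x = [532/53, 1515/106, 4857/106]
step 1: P̄ = F·P·Fᵀ + Q = [3172/53 3807/53 2847/53; 3807/53 10275/106 10341/106; 2847/53 10341/106 53063/106]
step 1: y = z − H·x̄ = [5125/106]
step 1: S = H·P̄·Hᵀ + R = [53009/106]
step 1: K = P̄·Hᵀ·S⁻¹ = [-9498/53009; -12633/53009; -49463/53009]
step 1: x' = x̄ + K·y = [72871/53009, 146835/53009, 37423/53009]
step 1: P' = (I − K·H)·P̄ = [2321482/53009 2675682/53009 -1584588/53009; 2675682/53009 3632781/53009 -723585/53009; -1584588/53009 -723585/53009 3454983/53009]
step 2: x̄ = F·x = [185351/53009, 259315/53009, 402871/53009]
step 2: P̄ = F·P·Fᵀ + Q = [9469618/53009 11377392/53009 3739038/53009; 11377392/53009 14259128/53009 6619740/53009; 3739038/53009 6619740/53009 33186514/53009]
step 2: y = z − H·x̄ = [387285/53009]
step 2: S = H·P̄·Hᵀ + R = [35035179/53009]
step 2: K = P̄·Hᵀ·S⁻¹ = [-3131036/11678393; -12233660/35035179; -31164148/35035179]
step 2: x' = x̄ + K·y = [17959187/11678393, 27336455/11678393, 12861027/11678393]
step 2: P' = (I − K·H)·P̄ = [1531433554/11678393 1783954144/11678393 -1016999266/11678393; 1783954144/11678393 6600929368/35035179 -2817027580/35035179; -1016999266/11678393 -2817027580/35035179 3612430678/35035179]

step 0: x' = [1061/106, 756/53, 81/53], P' = [3391/106 2159/53 -770/53; 2159/53 2947/53 -625/53; -770/53 -625/53 1135/53]
step 1: x' = [72871/53009, 146835/53009, 37423/53009], P' = [2321482/53009 2675682/53009 -1584588/53009; 2675682/53009 3632781/53009 -723585/53009; -1584588/53009 -723585/53009 3454983/53009]
step 2: x' = [17959187/11678393, 27336455/11678393, 12861027/11678393], P' = [1531433554/11678393 1783954144/11678393 -1016999266/11678393; 1783954144/11678393 6600929368/35035179 -2817027580/35035179; -1016999266/11678393 -2817027580/35035179 3612430678/35035179]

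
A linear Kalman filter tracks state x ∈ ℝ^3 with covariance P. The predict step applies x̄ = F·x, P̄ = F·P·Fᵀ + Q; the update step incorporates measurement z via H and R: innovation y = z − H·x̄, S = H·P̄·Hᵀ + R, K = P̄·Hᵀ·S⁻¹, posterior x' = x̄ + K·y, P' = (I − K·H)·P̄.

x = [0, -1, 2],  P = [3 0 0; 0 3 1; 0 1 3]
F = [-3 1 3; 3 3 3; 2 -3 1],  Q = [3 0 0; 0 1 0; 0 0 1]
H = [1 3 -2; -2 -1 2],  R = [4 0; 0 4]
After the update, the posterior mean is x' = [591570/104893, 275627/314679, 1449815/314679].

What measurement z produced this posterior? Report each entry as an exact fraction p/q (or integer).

z = [-1, -3]

x̄ = F·x = [5, 3, 5]
P̄ = F·P·Fᵀ + Q = [66 21 -26; 21 100 -6; -26 -6 37]
S = H·P̄·Hᵀ + R = [1420 -931; -931 832]
K = P̄·Hᵀ·S⁻¹ = [-13421/104893 -40863/104893; 133682/314679 91343/314679; 24716/314679 77582/314679]
x' − x̄ = [67105/104893, -668410/314679, -123580/314679] = K·y
y = (KᵀK)⁻¹·Kᵀ·(x' − x̄) = [-5, 0]
z = y + H·x̄ = [-5, 0] + [4, -3] = [-1, -3]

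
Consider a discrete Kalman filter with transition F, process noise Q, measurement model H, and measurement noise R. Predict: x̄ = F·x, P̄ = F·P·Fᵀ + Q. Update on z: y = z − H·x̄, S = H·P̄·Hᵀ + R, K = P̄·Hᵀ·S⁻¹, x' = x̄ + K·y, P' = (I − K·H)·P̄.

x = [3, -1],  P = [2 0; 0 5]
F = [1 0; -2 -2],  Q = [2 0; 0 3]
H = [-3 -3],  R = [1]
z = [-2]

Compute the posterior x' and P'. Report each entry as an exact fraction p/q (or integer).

x̄ = F·x = [3, -4]
P̄ = F·P·Fᵀ + Q = [4 -4; -4 31]
y = z − H·x̄ = [-5]
S = H·P̄·Hᵀ + R = [244]
K = P̄·Hᵀ·S⁻¹ = [0; -81/244]
x' = x̄ + K·y = [3, -571/244]
P' = (I − K·H)·P̄ = [4 -4; -4 1003/244]

x' = [3, -571/244]
P' = [4 -4; -4 1003/244]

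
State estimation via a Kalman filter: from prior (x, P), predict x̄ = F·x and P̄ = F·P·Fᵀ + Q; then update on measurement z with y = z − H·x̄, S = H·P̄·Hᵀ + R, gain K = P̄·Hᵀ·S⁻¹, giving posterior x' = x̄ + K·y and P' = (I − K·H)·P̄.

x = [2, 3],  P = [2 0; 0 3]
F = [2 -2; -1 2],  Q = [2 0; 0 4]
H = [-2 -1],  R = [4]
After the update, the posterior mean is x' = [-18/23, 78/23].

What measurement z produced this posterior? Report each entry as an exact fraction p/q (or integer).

z = [-2]

x̄ = F·x = [-2, 4]
P̄ = F·P·Fᵀ + Q = [22 -16; -16 18]
S = H·P̄·Hᵀ + R = [46]
K = P̄·Hᵀ·S⁻¹ = [-14/23; 7/23]
x' − x̄ = [28/23, -14/23] = K·y
y = (KᵀK)⁻¹·Kᵀ·(x' − x̄) = [-2]
z = y + H·x̄ = [-2] + [0] = [-2]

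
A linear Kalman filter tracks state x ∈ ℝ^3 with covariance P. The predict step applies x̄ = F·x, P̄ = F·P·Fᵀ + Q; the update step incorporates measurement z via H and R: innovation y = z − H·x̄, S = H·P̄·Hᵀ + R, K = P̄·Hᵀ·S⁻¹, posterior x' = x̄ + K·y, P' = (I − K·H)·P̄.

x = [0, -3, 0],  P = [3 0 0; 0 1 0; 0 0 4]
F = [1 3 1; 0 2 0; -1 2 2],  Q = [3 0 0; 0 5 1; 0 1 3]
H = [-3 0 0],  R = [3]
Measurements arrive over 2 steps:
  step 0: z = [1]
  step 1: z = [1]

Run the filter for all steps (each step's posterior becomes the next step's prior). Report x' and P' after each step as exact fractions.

step 0: x' = [-14/29, -96/29, -31/29], P' = [19/58 3/29 11/58; 3/29 207/29 46/29; 11/58 46/29 1145/58]
step 1: x' = [-317/854, -586/427, 1062/427], P' = [2837/8540 67/427 687/2135; 67/427 5039/427 -3807/427; 687/2135 -3807/427 131891/4270]

step 0: x̄ = F·x = [-9, -6, -6]
step 0: P̄ = F·P·Fᵀ + Q = [19 6 11; 6 9 5; 11 5 26]
step 0: y = z − H·x̄ = [-26]
step 0: S = H·P̄·Hᵀ + R = [174]
step 0: K = P̄·Hᵀ·S⁻¹ = [-19/58; -3/29; -11/58]
step 0: x' = x̄ + K·y = [-14/29, -96/29, -31/29]
step 0: P' = (I − K·H)·P̄ = [19/58 3/29 11/58; 3/29 207/29 46/29; 11/58 46/29 1145/58]
step 1: x̄ = F·x = [-333/29, -192/29, -240/29]
step 1: P̄ = F·P·Fᵀ + Q = [2837/29 1340/29 2748/29; 1340/29 973/29 1035/29; 2748/29 1035/29 7097/58]
step 1: y = z − H·x̄ = [-970/29]
step 1: S = H·P̄·Hᵀ + R = [25620/29]
step 1: K = P̄·Hᵀ·S⁻¹ = [-2837/8540; -67/427; -687/2135]
step 1: x' = x̄ + K·y = [-317/854, -586/427, 1062/427]
step 1: P' = (I − K·H)·P̄ = [2837/8540 67/427 687/2135; 67/427 5039/427 -3807/427; 687/2135 -3807/427 131891/4270]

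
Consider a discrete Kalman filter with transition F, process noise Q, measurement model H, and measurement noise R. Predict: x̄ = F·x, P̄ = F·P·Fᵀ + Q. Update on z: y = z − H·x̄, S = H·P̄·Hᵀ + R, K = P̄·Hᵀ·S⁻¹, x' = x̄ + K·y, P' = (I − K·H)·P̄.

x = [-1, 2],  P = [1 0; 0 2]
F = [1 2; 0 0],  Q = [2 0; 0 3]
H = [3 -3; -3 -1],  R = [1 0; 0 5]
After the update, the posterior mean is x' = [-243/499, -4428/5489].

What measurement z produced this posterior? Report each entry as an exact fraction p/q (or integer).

z = [1, 3]

x̄ = F·x = [3, 0]
P̄ = F·P·Fᵀ + Q = [11 0; 0 3]
S = H·P̄·Hᵀ + R = [127 -90; -90 107]
K = P̄·Hᵀ·S⁻¹ = [51/499 -111/499; -1233/5489 -1191/5489]
x' − x̄ = [-1740/499, -4428/5489] = K·y
y = (KᵀK)⁻¹·Kᵀ·(x' − x̄) = [-8, 12]
z = y + H·x̄ = [-8, 12] + [9, -9] = [1, 3]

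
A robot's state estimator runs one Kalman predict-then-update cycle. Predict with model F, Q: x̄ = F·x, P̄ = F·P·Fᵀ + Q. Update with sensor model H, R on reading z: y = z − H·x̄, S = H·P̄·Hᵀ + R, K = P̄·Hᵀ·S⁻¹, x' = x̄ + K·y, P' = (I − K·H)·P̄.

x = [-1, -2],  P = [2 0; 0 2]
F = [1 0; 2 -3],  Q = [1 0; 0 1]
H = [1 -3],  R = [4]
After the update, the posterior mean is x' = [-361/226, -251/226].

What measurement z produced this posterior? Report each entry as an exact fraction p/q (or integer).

x̄ = F·x = [-1, 4]
P̄ = F·P·Fᵀ + Q = [3 4; 4 27]
S = H·P̄·Hᵀ + R = [226]
K = P̄·Hᵀ·S⁻¹ = [-9/226; -77/226]
x' − x̄ = [-135/226, -1155/226] = K·y
y = (KᵀK)⁻¹·Kᵀ·(x' − x̄) = [15]
z = y + H·x̄ = [15] + [-13] = [2]

z = [2]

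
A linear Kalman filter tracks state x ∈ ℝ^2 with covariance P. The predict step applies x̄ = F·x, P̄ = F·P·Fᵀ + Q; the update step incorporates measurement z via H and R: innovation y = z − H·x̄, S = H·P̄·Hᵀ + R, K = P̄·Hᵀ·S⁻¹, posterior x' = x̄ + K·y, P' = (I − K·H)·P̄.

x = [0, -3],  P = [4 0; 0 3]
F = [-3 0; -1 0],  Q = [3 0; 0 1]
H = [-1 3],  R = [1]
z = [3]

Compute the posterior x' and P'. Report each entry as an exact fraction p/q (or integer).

x̄ = F·x = [0, 0]
P̄ = F·P·Fᵀ + Q = [39 12; 12 5]
y = z − H·x̄ = [3]
S = H·P̄·Hᵀ + R = [13]
K = P̄·Hᵀ·S⁻¹ = [-3/13; 3/13]
x' = x̄ + K·y = [-9/13, 9/13]
P' = (I − K·H)·P̄ = [498/13 165/13; 165/13 56/13]

x' = [-9/13, 9/13]
P' = [498/13 165/13; 165/13 56/13]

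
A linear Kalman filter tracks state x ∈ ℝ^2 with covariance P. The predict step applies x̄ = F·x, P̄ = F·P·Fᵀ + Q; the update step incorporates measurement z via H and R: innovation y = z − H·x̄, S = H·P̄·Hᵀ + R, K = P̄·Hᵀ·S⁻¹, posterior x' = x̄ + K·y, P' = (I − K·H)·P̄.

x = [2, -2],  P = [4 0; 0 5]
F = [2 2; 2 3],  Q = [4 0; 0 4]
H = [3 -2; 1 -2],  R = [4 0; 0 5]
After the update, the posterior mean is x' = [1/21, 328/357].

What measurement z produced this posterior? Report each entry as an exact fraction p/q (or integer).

x̄ = F·x = [0, -2]
P̄ = F·P·Fᵀ + Q = [40 46; 46 65]
S = H·P̄·Hᵀ + R = [72 12; 12 121]
K = P̄·Hᵀ·S⁻¹ = [59/126 -10/21; 247/1071 -256/357]
x' − x̄ = [1/21, 1042/357] = K·y
y = (KᵀK)⁻¹·Kᵀ·(x' − x̄) = [-6, -6]
z = y + H·x̄ = [-6, -6] + [4, 4] = [-2, -2]

z = [-2, -2]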